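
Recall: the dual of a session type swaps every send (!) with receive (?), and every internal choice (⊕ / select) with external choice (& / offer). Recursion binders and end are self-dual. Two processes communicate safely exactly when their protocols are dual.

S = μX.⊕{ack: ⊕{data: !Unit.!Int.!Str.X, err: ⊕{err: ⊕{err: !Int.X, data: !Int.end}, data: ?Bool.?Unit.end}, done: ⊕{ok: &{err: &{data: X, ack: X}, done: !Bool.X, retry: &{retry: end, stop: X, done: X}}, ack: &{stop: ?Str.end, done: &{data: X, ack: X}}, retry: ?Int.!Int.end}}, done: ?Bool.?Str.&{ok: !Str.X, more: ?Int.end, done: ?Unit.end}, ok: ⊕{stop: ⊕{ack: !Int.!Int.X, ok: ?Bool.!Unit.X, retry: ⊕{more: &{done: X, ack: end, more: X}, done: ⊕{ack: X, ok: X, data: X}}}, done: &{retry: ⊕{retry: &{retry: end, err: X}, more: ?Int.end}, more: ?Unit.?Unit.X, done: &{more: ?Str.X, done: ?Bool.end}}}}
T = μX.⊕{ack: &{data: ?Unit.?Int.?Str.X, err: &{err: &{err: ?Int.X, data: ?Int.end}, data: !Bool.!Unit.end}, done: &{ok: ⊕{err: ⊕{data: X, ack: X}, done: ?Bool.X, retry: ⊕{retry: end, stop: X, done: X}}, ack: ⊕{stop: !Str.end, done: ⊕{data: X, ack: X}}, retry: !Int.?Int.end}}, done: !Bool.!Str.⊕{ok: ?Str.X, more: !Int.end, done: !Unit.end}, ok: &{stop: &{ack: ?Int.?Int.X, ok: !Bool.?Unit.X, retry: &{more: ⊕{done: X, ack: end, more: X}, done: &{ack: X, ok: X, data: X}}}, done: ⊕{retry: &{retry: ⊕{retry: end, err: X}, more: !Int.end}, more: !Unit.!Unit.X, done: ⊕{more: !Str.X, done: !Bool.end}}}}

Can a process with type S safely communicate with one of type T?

NO

μX ‖ μX  ✓ (rec unchanged)
  ⊕{ack,done,ok} ‖ ⊕{ack,done,ok}  ✗ choice polarity not flipped — not dual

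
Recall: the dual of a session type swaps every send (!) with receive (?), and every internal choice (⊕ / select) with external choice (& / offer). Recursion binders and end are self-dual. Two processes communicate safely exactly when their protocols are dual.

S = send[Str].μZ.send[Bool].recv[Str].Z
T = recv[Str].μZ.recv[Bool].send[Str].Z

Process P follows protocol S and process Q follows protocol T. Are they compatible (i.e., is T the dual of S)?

YES

send[Str] vs recv[Str]  ✓
  μZ vs μZ  ✓ (binder kept)
    send[Bool] vs recv[Bool]  ✓
      recv[Str] vs send[Str]  ✓
        Z vs Z  ✓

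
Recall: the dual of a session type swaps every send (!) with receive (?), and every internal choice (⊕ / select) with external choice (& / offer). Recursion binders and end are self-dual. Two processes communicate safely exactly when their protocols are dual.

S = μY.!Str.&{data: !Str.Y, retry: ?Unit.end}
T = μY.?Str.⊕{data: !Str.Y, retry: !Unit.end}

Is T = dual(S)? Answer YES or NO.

NO

μY vs μY  match (μ self-dual)
  !Str vs ?Str  match
    &{data,retry} vs ⊕{data,retry}  match label sets agree
      case data:
        !Str vs !Str  ✗ same direction on both sides — not dual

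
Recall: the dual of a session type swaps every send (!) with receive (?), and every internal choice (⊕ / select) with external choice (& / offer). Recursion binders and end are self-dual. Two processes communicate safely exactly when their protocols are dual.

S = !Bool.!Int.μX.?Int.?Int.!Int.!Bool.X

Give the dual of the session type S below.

?Bool.?Int.μX.!Int.!Int.?Int.?Bool.X

!Bool ↦ ?Bool
  !Int ↦ ?Int
    μX ↦ μX  (rec unchanged)
      ?Int ↦ !Int
        ?Int ↦ !Int
          !Int ↦ ?Int
            !Bool ↦ ?Bool
              dual(X) = X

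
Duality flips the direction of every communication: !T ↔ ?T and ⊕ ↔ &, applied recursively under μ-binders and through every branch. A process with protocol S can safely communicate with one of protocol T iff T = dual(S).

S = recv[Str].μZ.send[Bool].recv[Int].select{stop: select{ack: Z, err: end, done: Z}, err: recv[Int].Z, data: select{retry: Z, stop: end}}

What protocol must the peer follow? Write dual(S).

send[Str].μZ.recv[Bool].send[Int].offer{stop: offer{ack: Z, err: end, done: Z}, err: send[Int].Z, data: offer{retry: Z, stop: end}}

recv[Str] = send[Str]
  μZ = μZ  (μ self-dual)
    send[Bool] = recv[Bool]
      recv[Int] = send[Int]
        select{stop,err,data} = offer{stop,err,data}  (select→offer)
          • stop:
            select{ack,err,done} = offer{ack,err,done}  (select→offer)
              • ack:
                Z ↦ Z
              • err:
                end ↦ end
              • done:
                Z ↦ Z
          • err:
            recv[Int] = send[Int]
              Z ↦ Z
          • data:
            select{retry,stop} = offer{retry,stop}  (select→offer)
              • retry:
                Z ↦ Z
              • stop:
                end ↦ end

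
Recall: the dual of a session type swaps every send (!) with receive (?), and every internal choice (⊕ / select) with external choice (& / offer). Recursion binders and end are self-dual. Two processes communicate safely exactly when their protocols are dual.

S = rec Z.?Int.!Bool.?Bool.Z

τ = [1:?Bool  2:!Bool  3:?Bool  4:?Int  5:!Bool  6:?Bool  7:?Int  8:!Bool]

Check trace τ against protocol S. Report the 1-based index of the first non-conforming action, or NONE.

step 1: got ?Bool, protocol expects ?Int  ✗

1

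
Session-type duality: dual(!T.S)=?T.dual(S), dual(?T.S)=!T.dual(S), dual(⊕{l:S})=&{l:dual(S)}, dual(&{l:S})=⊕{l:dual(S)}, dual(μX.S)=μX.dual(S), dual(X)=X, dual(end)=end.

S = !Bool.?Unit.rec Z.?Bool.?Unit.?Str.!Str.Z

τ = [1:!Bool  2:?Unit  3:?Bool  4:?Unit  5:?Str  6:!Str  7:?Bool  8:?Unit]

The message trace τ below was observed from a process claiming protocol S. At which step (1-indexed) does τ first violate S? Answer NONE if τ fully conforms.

@1 !Bool  match  now at ?Unit.rec Z.…
@2 ?Unit  match  now at rec Z.…
@3 ?Bool  match  now at ?Unit.?Str.!Str.rec Z.…
@4 ?Unit  match  now at ?Str.!Str.rec Z.…
@5 ?Str  match  now at !Str.rec Z.…
@6 !Str  match  now at rec Z.…
@7 ?Bool  match  now at ?Unit.?Str.!Str.rec Z.…
@8 ?Unit  match  now at ?Str.!Str.rec Z.…
trace exhausted — no violation

NONE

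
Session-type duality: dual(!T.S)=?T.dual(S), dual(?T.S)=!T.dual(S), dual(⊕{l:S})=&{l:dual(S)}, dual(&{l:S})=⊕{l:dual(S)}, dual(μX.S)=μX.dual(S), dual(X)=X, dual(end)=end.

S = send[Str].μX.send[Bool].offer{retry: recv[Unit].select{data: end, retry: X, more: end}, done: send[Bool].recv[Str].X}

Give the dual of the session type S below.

send[Str] = recv[Str]
  μX = μX  (rec unchanged)
    send[Bool] = recv[Bool]
      offer{retry,done} = select{retry,done}  (offer→select)
        • retry:
          recv[Unit] = send[Unit]
            select{data,retry,more} = offer{data,retry,more}  (⊕→&)
              • data:
                dual(end) = end
              • retry:
                dual(X) = X
              • more:
                dual(end) = end
        • done:
          send[Bool] = recv[Bool]
            recv[Str] = send[Str]
              dual(X) = X

recv[Str].μX.recv[Bool].select{retry: send[Unit].offer{data: end, retry: X, more: end}, done: recv[Bool].send[Str].X}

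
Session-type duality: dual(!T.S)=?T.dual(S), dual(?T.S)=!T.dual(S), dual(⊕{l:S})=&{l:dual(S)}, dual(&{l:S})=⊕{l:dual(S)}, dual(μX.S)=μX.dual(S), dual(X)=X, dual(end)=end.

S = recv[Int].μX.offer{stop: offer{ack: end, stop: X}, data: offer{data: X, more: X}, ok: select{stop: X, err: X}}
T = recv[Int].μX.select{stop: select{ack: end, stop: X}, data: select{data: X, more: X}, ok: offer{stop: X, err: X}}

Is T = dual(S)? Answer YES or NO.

NO

recv[Int] | recv[Int]  ✗ same direction on both sides — not dual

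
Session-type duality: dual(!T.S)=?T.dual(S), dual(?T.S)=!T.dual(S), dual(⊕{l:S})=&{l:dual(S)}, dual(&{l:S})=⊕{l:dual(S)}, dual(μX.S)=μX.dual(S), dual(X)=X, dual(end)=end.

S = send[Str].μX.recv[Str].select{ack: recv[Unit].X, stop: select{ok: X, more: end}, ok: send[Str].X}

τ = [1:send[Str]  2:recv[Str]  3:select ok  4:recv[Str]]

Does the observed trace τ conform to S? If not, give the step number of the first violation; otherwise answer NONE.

4

[1] send[Str]  ok  state: μX.…
[2] recv[Str]  ok  state: select{ack: recv[Unit].μX.…, stop: select{ok: μX.…, more: end}, ok: send[Str].μX.…}
[3] select ok  ok  state: send[Str].μX.…
[4] got recv[Str], protocol expects send[Str]  ✗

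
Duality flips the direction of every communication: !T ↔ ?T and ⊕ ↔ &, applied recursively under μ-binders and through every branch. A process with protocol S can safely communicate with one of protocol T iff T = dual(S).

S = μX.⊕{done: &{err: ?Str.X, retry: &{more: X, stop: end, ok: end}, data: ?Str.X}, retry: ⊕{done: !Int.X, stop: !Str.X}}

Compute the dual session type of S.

μX.&{done: ⊕{err: !Str.X, retry: ⊕{more: X, stop: end, ok: end}, data: !Str.X}, retry: &{done: ?Int.X, stop: ?Str.X}}

μX = μX  (rec unchanged)
  ⊕{done,retry} = &{done,retry}  (⊕→&)
    case done:
      &{err,retry,data} = ⊕{err,retry,data}  (external→internal)
        case err:
          ?Str = !Str
            X self-dual
        case retry:
          &{more,stop,ok} = ⊕{more,stop,ok}  (external→internal)
            case more:
              X self-dual
            case stop:
              end self-dual
            case ok:
              end self-dual
        case data:
          ?Str = !Str
            X self-dual
    case retry:
      ⊕{done,stop} = &{done,stop}  (⊕→&)
        case done:
          !Int = ?Int
            X self-dual
        case stop:
          !Str = ?Str
            X self-dual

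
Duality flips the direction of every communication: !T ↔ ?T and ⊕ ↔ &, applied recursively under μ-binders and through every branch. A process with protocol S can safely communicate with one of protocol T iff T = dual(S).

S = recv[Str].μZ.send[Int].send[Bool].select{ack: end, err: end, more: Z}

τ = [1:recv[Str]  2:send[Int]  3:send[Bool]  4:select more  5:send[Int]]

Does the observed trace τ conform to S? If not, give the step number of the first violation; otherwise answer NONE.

NONE

@1 recv[Str]  ok  now at μZ.…
@2 send[Int]  ok  now at send[Bool].select{ack: end, err: end, more: μZ.…}
@3 send[Bool]  ok  now at select{ack: end, err: end, more: μZ.…}
@4 select more  ok  now at μZ.…
@5 send[Int]  ok  now at send[Bool].select{ack: end, err: end, more: μZ.…}
τ conforms to S (length 5)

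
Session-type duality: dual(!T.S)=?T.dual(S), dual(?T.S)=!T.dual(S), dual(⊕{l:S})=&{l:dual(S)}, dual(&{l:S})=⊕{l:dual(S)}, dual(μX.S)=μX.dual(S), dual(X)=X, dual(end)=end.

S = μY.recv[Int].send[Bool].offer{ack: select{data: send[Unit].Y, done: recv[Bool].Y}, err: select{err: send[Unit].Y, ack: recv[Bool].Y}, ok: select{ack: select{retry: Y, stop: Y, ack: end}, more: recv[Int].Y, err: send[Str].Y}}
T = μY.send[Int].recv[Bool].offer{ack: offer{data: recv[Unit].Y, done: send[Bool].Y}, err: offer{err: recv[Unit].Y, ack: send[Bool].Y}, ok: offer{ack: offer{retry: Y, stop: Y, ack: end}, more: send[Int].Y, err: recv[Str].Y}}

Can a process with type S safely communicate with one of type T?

NO

μY | μY  ✓ (μ self-dual)
  recv[Int] | send[Int]  ✓
    send[Bool] | recv[Bool]  ✓
      offer{ack,err,ok} | offer{ack,err,ok}  ✗ choice polarity not flipped — not dual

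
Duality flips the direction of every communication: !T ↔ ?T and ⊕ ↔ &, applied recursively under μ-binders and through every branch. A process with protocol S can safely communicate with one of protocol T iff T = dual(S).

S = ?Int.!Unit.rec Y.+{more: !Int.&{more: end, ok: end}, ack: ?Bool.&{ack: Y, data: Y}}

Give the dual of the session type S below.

?Int ↦ !Int
  !Unit ↦ ?Unit
    rec Y ↦ rec Y  (rec unchanged)
      +{more,ack} ↦ &{more,ack}  (select→offer)
        [more]
          !Int ↦ ?Int
            &{more,ok} ↦ +{more,ok}  (offer→select)
              [more]
                end ↦ end
              [ok]
                end ↦ end
        [ack]
          ?Bool ↦ !Bool
            &{ack,data} ↦ +{ack,data}  (offer→select)
              [ack]
                Y ↦ Y
              [data]
                Y ↦ Y

!Int.?Unit.rec Y.&{more: ?Int.+{more: end, ok: end}, ack: !Bool.+{ack: Y, data: Y}}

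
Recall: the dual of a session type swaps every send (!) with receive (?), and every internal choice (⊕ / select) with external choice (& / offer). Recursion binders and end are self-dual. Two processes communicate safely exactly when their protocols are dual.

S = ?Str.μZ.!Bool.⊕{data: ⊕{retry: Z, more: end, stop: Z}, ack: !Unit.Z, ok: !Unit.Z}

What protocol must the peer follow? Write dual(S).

!Str.μZ.?Bool.&{data: &{retry: Z, more: end, stop: Z}, ack: ?Unit.Z, ok: ?Unit.Z}

?Str ↦ !Str
  μZ ↦ μZ  (rec unchanged)
    !Bool ↦ ?Bool
      ⊕{data,ack,ok} ↦ &{data,ack,ok}  (⊕→&)
        case data:
          ⊕{retry,more,stop} ↦ &{retry,more,stop}  (⊕→&)
            case retry:
              dual(Z) = Z
            case more:
              dual(end) = end
            case stop:
              dual(Z) = Z
        case ack:
          !Unit ↦ ?Unit
            dual(Z) = Z
        case ok:
          !Unit ↦ ?Unit
            dual(Z) = Z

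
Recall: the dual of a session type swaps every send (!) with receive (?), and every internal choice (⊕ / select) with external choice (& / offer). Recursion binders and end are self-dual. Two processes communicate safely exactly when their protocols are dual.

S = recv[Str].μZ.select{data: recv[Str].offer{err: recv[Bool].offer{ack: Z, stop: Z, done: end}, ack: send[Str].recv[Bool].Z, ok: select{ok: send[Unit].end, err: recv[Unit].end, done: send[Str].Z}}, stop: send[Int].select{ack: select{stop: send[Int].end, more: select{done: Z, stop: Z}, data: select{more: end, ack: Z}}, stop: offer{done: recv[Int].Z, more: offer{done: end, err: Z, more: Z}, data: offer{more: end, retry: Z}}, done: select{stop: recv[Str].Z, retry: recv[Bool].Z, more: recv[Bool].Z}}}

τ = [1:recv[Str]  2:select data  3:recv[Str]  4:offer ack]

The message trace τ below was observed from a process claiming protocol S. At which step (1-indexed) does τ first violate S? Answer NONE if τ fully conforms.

NONE

step 1: recv[Str]  ✓  cont: μZ.…
step 2: select data  ✓  cont: recv[Str].offer{err: recv[Bool].offer{ack: μZ.…, stop: μZ.…, done: end}, ack: send[Str].recv[Bool].μZ.…, ok: select{ok: send[Unit].end, err: recv[Unit].end, done: send[Str].μZ.…}}
step 3: recv[Str]  ✓  cont: offer{err: recv[Bool].offer{ack: μZ.…, stop: μZ.…, done: end}, ack: send[Str].recv[Bool].μZ.…, ok: select{ok: send[Unit].end, err: recv[Unit].end, done: send[Str].μZ.…}}
step 4: offer ack  ✓  cont: send[Str].recv[Bool].μZ.…
τ conforms to S (length 4)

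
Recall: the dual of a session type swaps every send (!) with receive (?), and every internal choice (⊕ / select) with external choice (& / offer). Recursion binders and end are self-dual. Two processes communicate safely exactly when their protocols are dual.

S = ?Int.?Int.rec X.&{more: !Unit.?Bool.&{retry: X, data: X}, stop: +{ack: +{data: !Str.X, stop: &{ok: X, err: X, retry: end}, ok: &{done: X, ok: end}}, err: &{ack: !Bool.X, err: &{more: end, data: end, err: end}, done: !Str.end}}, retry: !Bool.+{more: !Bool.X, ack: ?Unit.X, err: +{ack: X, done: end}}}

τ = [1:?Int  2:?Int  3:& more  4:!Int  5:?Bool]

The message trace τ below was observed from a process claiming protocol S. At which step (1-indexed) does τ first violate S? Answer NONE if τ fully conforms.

4

[1] ?Int  ✓  cont: ?Int.rec X.…
[2] ?Int  ✓  cont: rec X.…
[3] & more  ✓  cont: !Unit.?Bool.&{retry: rec X.…, data: rec X.…}
[4] got !Int, protocol expects !Unit  ✗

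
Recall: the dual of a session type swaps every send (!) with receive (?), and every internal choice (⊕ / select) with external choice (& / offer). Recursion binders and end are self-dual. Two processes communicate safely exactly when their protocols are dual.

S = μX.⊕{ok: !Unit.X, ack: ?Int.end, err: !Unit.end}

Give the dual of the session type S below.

μX → μX  (binder kept)
  ⊕{ok,ack,err} → &{ok,ack,err}  (⊕→&)
    • ok:
      !Unit → ?Unit
        X ↦ X
    • ack:
      ?Int → !Int
        end ↦ end
    • err:
      !Unit → ?Unit
        end ↦ end

μX.&{ok: ?Unit.X, ack: !Int.end, err: ?Unit.end}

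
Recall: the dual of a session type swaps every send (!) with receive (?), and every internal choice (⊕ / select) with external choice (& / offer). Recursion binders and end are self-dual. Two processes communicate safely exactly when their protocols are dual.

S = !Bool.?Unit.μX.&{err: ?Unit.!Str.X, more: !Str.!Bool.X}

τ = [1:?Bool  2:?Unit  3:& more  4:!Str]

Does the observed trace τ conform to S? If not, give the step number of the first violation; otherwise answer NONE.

1

@1 got ?Bool, protocol expects !Bool  ✗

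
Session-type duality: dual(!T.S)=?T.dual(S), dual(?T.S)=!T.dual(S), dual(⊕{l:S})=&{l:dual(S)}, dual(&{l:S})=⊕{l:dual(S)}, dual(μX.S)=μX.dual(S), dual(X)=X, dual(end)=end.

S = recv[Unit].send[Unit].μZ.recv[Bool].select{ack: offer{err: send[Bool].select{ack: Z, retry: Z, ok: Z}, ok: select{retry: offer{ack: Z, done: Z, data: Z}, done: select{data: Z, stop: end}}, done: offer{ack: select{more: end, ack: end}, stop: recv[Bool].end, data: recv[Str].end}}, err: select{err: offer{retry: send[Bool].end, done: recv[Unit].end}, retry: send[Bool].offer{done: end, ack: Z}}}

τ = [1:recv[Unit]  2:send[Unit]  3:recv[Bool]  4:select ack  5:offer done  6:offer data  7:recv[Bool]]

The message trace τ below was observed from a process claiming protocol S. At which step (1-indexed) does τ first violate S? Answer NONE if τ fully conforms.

7

[1] recv[Unit]  ✓  cont: send[Unit].μZ.…
[2] send[Unit]  ✓  cont: μZ.…
[3] recv[Bool]  ✓  cont: select{ack: offer{err: send[Bool].select{ack: μZ.…, retry: μZ.…, ok: μZ.…}, ok: select{retry: offer{ack: μZ.…, done: μZ.…, data: μZ.…}, done: select{data: μZ.…, stop: end}}, done: offer{ack: select{more: end, ack: end}, stop: recv[Bool].end, data: recv[Str].end}}, err: select{err: offer{retry: send[Bool].end, done: recv[Unit].end}, retry: send[Bool].offer{done: end, ack: μZ.…}}}
[4] select ack  ✓  cont: offer{err: send[Bool].select{ack: μZ.…, retry: μZ.…, ok: μZ.…}, ok: select{retry: offer{ack: μZ.…, done: μZ.…, data: μZ.…}, done: select{data: μZ.…, stop: end}}, done: offer{ack: select{more: end, ack: end}, stop: recv[Bool].end, data: recv[Str].end}}
[5] offer done  ✓  cont: offer{ack: select{more: end, ack: end}, stop: recv[Bool].end, data: recv[Str].end}
[6] offer data  ✓  cont: recv[Str].end
[7] got recv[Bool], protocol expects recv[Str]  ✗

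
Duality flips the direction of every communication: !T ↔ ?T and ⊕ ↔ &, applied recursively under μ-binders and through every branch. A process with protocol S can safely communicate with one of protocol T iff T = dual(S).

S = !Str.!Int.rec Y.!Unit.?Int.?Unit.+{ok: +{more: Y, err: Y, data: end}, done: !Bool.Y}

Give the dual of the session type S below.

!Str = ?Str
  !Int = ?Int
    rec Y = rec Y  (binder kept)
      !Unit = ?Unit
        ?Int = !Int
          ?Unit = !Unit
            +{ok,done} = &{ok,done}  (⊕→&)
              [ok]
                +{more,err,data} = &{more,err,data}  (⊕→&)
                  [more]
                    Y ↦ Y
                  [err]
                    Y ↦ Y
                  [data]
                    end ↦ end
              [done]
                !Bool = ?Bool
                  Y ↦ Y

?Str.?Int.rec Y.?Unit.!Int.!Unit.&{ok: &{more: Y, err: Y, data: end}, done: ?Bool.Y}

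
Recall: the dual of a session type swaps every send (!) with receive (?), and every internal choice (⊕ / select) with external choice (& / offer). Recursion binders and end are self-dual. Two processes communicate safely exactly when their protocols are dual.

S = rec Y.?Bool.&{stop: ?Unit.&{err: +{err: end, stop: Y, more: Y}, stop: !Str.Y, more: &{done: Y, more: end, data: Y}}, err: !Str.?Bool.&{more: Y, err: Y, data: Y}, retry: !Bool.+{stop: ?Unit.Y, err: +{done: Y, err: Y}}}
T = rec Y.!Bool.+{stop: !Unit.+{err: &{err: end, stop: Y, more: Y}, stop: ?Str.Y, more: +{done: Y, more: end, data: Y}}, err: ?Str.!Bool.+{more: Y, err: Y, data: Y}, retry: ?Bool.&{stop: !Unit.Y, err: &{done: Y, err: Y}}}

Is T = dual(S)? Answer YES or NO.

rec Y ‖ rec Y  ok (binder kept)
  ?Bool ‖ !Bool  ok
    &{stop,err,retry} ‖ +{stop,err,retry}  ok same labels
      • stop:
        ?Unit ‖ !Unit  ok
          &{err,stop,more} ‖ +{err,stop,more}  ok same labels
            • err:
              +{err,stop,more} ‖ &{err,stop,more}  ok same labels
                • err:
                  end ‖ end  ok
                • stop:
                  Y ‖ Y  ok
                • more:
                  Y ‖ Y  ok
            • stop:
              !Str ‖ ?Str  ok
                Y ‖ Y  ok
            • more:
              &{done,more,data} ‖ +{done,more,data}  ok same labels
                • done:
                  Y ‖ Y  ok
                • more:
                  end ‖ end  ok
                • data:
                  Y ‖ Y  ok
      • err:
        !Str ‖ ?Str  ok
          ?Bool ‖ !Bool  ok
            &{more,err,data} ‖ +{more,err,data}  ok same labels
              • more:
                Y ‖ Y  ok
              • err:
                Y ‖ Y  ok
              • data:
                Y ‖ Y  ok
      • retry:
        !Bool ‖ ?Bool  ok
          +{stop,err} ‖ &{stop,err}  ok same labels
            • stop:
              ?Unit ‖ !Unit  ok
                Y ‖ Y  ok
            • err:
              +{done,err} ‖ &{done,err}  ok same labels
                • done:
                  Y ‖ Y  ok
                • err:
                  Y ‖ Y  ok

YES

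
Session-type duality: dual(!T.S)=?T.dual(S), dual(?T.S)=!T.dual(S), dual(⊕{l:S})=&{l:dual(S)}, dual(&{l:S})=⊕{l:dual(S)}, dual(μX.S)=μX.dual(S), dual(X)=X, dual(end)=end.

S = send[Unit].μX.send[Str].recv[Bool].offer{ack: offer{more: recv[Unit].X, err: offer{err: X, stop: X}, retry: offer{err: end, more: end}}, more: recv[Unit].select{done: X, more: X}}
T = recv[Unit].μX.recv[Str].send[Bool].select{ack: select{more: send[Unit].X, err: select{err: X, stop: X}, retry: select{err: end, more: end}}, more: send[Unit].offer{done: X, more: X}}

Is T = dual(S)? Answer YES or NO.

YES

send[Unit] ‖ recv[Unit]  match
  μX ‖ μX  match (μ self-dual)
    send[Str] ‖ recv[Str]  match
      recv[Bool] ‖ send[Bool]  match
        offer{ack,more} ‖ select{ack,more}  match labels match
          case ack:
            offer{more,err,retry} ‖ select{more,err,retry}  match labels match
              case more:
                recv[Unit] ‖ send[Unit]  match
                  X ‖ X  match
              case err:
                offer{err,stop} ‖ select{err,stop}  match labels match
                  case err:
                    X ‖ X  match
                  case stop:
                    X ‖ X  match
              case retry:
                offer{err,more} ‖ select{err,more}  match labels match
                  case err:
                    end ‖ end  match
                  case more:
                    end ‖ end  match
          case more:
            recv[Unit] ‖ send[Unit]  match
              select{done,more} ‖ offer{done,more}  match labels match
                case done:
                  X ‖ X  match
                case more:
                  X ‖ X  match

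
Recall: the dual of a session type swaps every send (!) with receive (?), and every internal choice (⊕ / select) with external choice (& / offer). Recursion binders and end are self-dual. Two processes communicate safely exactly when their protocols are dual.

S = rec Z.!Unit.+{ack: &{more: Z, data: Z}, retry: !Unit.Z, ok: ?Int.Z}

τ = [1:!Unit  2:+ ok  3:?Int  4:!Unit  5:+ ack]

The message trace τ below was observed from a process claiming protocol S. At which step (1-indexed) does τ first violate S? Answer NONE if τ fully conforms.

step 1: !Unit  ✓  cont: +{ack: &{more: rec Z.…, data: rec Z.…}, retry: !Unit.rec Z.…, ok: ?Int.rec Z.…}
step 2: + ok  ✓  cont: ?Int.rec Z.…
step 3: ?Int  ✓  cont: rec Z.…
step 4: !Unit  ✓  cont: +{ack: &{more: rec Z.…, data: rec Z.…}, retry: !Unit.rec Z.…, ok: ?Int.rec Z.…}
step 5: + ack  ✓  cont: &{more: rec Z.…, data: rec Z.…}
τ conforms to S (length 5)

NONE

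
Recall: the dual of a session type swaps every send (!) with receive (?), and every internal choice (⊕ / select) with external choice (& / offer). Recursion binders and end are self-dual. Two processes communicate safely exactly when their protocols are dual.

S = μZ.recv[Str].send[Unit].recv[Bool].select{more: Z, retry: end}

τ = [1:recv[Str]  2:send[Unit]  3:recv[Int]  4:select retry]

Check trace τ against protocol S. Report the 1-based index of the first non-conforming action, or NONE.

3

step 1: recv[Str]  ok  now at send[Unit].recv[Bool].select{more: μZ.…, retry: end}
step 2: send[Unit]  ok  now at recv[Bool].select{more: μZ.…, retry: end}
step 3: got recv[Int], protocol expects recv[Bool]  ✗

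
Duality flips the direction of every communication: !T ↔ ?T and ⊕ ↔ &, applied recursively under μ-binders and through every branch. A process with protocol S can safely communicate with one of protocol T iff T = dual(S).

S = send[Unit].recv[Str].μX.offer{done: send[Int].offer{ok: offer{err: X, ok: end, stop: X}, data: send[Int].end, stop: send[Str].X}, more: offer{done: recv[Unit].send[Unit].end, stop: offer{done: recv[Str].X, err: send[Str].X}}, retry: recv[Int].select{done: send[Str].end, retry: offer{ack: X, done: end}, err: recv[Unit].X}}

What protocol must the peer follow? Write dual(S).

send[Unit] = recv[Unit]
  recv[Str] = send[Str]
    μX = μX  (rec unchanged)
      offer{done,more,retry} = select{done,more,retry}  (&→⊕)
        • done:
          send[Int] = recv[Int]
            offer{ok,data,stop} = select{ok,data,stop}  (&→⊕)
              • ok:
                offer{err,ok,stop} = select{err,ok,stop}  (&→⊕)
                  • err:
                    dual(X) = X
                  • ok:
                    dual(end) = end
                  • stop:
                    dual(X) = X
              • data:
                send[Int] = recv[Int]
                  dual(end) = end
              • stop:
                send[Str] = recv[Str]
                  dual(X) = X
        • more:
          offer{done,stop} = select{done,stop}  (&→⊕)
            • done:
              recv[Unit] = send[Unit]
                send[Unit] = recv[Unit]
                  dual(end) = end
            • stop:
              offer{done,err} = select{done,err}  (&→⊕)
                • done:
                  recv[Str] = send[Str]
                    dual(X) = X
                • err:
                  send[Str] = recv[Str]
                    dual(X) = X
        • retry:
          recv[Int] = send[Int]
            select{done,retry,err} = offer{done,retry,err}  (select→offer)
              • done:
                send[Str] = recv[Str]
                  dual(end) = end
              • retry:
                offer{ack,done} = select{ack,done}  (&→⊕)
                  • ack:
                    dual(X) = X
                  • done:
                    dual(end) = end
              • err:
                recv[Unit] = send[Unit]
                  dual(X) = X

recv[Unit].send[Str].μX.select{done: recv[Int].select{ok: select{err: X, ok: end, stop: X}, data: recv[Int].end, stop: recv[Str].X}, more: select{done: send[Unit].recv[Unit].end, stop: select{done: send[Str].X, err: recv[Str].X}}, retry: send[Int].offer{done: recv[Str].end, retry: select{ack: X, done: end}, err: send[Unit].X}}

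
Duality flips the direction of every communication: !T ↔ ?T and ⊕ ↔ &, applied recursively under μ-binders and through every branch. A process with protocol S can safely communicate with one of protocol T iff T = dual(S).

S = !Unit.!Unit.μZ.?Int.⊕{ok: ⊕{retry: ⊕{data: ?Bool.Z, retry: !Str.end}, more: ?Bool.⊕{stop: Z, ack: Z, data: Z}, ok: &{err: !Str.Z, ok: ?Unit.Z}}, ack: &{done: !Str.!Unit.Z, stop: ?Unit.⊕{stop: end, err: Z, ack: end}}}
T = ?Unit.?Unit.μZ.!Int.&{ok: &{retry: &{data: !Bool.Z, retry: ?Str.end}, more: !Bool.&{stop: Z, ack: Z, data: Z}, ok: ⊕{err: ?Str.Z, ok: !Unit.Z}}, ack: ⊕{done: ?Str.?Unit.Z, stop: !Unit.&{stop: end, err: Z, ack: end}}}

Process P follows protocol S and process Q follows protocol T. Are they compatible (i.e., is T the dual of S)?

!Unit | ?Unit  ✓
  !Unit | ?Unit  ✓
    μZ | μZ  ✓ (rec unchanged)
      ?Int | !Int  ✓
        ⊕{ok,ack} | &{ok,ack}  ✓ labels match
          case ok:
            ⊕{retry,more,ok} | &{retry,more,ok}  ✓ labels match
              case retry:
                ⊕{data,retry} | &{data,retry}  ✓ labels match
                  case data:
                    ?Bool | !Bool  ✓
                      Z | Z  ✓
                  case retry:
                    !Str | ?Str  ✓
                      end | end  ✓
              case more:
                ?Bool | !Bool  ✓
                  ⊕{stop,ack,data} | &{stop,ack,data}  ✓ labels match
                    case stop:
                      Z | Z  ✓
                    case ack:
                      Z | Z  ✓
                    case data:
                      Z | Z  ✓
              case ok:
                &{err,ok} | ⊕{err,ok}  ✓ labels match
                  case err:
                    !Str | ?Str  ✓
                      Z | Z  ✓
                  case ok:
                    ?Unit | !Unit  ✓
                      Z | Z  ✓
          case ack:
            &{done,stop} | ⊕{done,stop}  ✓ labels match
              case done:
                !Str | ?Str  ✓
                  !Unit | ?Unit  ✓
                    Z | Z  ✓
              case stop:
                ?Unit | !Unit  ✓
                  ⊕{stop,err,ack} | &{stop,err,ack}  ✓ labels match
                    case stop:
                      end | end  ✓
                    case err:
                      Z | Z  ✓
                    case ack:
                      end | end  ✓

YES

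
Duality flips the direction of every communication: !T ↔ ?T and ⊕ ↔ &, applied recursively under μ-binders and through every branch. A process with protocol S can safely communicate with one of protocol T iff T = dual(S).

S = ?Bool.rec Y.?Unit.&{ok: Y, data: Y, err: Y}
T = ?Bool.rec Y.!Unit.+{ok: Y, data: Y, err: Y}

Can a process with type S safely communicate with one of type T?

?Bool ‖ ?Bool  ✗ same direction on both sides — not dual

NO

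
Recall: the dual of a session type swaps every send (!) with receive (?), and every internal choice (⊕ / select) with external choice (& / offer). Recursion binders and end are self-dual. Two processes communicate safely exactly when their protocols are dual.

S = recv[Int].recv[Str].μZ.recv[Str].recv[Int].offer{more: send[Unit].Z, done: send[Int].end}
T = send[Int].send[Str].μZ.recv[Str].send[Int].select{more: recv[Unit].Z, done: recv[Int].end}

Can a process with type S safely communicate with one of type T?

NO

recv[Int] | send[Int]  match
  recv[Str] | send[Str]  match
    μZ | μZ  match (μ self-dual)
      recv[Str] | recv[Str]  ✗ same direction on both sides — not dual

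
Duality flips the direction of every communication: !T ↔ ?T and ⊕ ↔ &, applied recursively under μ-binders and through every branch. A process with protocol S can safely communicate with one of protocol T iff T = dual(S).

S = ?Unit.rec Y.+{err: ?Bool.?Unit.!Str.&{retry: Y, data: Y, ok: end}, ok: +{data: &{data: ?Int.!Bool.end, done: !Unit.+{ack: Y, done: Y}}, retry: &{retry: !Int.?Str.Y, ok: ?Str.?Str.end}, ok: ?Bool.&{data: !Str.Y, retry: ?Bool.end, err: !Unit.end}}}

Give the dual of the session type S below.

?Unit → !Unit
  rec Y → rec Y  (binder kept)
    +{err,ok} → &{err,ok}  (⊕→&)
      case err:
        ?Bool → !Bool
          ?Unit → !Unit
            !Str → ?Str
              &{retry,data,ok} → +{retry,data,ok}  (&→⊕)
                case retry:
                  dual(Y) = Y
                case data:
                  dual(Y) = Y
                case ok:
                  dual(end) = end
      case ok:
        +{data,retry,ok} → &{data,retry,ok}  (⊕→&)
          case data:
            &{data,done} → +{data,done}  (&→⊕)
              case data:
                ?Int → !Int
                  !Bool → ?Bool
                    dual(end) = end
              case done:
                !Unit → ?Unit
                  +{ack,done} → &{ack,done}  (⊕→&)
                    case ack:
                      dual(Y) = Y
                    case done:
                      dual(Y) = Y
          case retry:
            &{retry,ok} → +{retry,ok}  (&→⊕)
              case retry:
                !Int → ?Int
                  ?Str → !Str
                    dual(Y) = Y
              case ok:
                ?Str → !Str
                  ?Str → !Str
                    dual(end) = end
          case ok:
            ?Bool → !Bool
              &{data,retry,err} → +{data,retry,err}  (&→⊕)
                case data:
                  !Str → ?Str
                    dual(Y) = Y
                case retry:
                  ?Bool → !Bool
                    dual(end) = end
                case err:
                  !Unit → ?Unit
                    dual(end) = end

!Unit.rec Y.&{err: !Bool.!Unit.?Str.+{retry: Y, data: Y, ok: end}, ok: &{data: +{data: !Int.?Bool.end, done: ?Unit.&{ack: Y, done: Y}}, retry: +{retry: ?Int.!Str.Y, ok: !Str.!Str.end}, ok: !Bool.+{data: ?Str.Y, retry: !Bool.end, err: ?Unit.end}}}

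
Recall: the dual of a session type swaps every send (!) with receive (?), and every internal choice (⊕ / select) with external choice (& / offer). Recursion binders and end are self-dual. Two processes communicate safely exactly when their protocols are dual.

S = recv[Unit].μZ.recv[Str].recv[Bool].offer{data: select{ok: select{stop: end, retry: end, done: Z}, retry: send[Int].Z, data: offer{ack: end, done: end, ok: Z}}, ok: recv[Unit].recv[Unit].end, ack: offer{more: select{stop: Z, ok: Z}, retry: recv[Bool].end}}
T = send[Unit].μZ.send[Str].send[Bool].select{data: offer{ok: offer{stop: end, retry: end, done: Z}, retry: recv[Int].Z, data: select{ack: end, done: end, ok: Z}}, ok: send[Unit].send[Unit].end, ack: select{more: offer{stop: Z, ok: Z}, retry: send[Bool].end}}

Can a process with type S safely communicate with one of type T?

YES

recv[Unit] | send[Unit]  ✓
  μZ | μZ  ✓ (binder kept)
    recv[Str] | send[Str]  ✓
      recv[Bool] | send[Bool]  ✓
        offer{data,ok,ack} | select{data,ok,ack}  ✓ label sets agree
          [data]
            select{ok,retry,data} | offer{ok,retry,data}  ✓ label sets agree
              [ok]
                select{stop,retry,done} | offer{stop,retry,done}  ✓ label sets agree
                  [stop]
                    end | end  ✓
                  [retry]
                    end | end  ✓
                  [done]
                    Z | Z  ✓
              [retry]
                send[Int] | recv[Int]  ✓
                  Z | Z  ✓
              [data]
                offer{ack,done,ok} | select{ack,done,ok}  ✓ label sets agree
                  [ack]
                    end | end  ✓
                  [done]
                    end | end  ✓
                  [ok]
                    Z | Z  ✓
          [ok]
            recv[Unit] | send[Unit]  ✓
              recv[Unit] | send[Unit]  ✓
                end | end  ✓
          [ack]
            offer{more,retry} | select{more,retry}  ✓ label sets agree
              [more]
                select{stop,ok} | offer{stop,ok}  ✓ label sets agree
                  [stop]
                    Z | Z  ✓
                  [ok]
                    Z | Z  ✓
              [retry]
                recv[Bool] | send[Bool]  ✓
                  end | end  ✓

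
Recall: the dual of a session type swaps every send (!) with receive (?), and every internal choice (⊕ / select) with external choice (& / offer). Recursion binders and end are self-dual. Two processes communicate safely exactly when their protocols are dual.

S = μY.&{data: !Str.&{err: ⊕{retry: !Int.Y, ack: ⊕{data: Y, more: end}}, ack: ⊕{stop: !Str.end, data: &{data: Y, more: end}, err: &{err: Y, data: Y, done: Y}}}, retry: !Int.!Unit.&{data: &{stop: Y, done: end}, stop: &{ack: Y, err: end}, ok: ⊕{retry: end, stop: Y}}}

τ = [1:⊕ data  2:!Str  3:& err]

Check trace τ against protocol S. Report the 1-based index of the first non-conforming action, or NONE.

1

@1 got ⊕ data, protocol expects & data or & retry  ✗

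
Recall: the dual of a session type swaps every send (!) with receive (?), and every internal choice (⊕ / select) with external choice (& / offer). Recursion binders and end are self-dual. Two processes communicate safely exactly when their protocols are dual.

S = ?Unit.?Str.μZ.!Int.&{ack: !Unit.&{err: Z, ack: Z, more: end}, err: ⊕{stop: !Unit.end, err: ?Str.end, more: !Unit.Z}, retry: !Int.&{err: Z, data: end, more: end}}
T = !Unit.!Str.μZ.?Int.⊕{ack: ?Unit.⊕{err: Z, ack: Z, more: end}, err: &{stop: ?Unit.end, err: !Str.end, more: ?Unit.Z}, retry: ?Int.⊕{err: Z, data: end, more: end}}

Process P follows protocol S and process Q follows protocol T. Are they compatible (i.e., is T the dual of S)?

YES

?Unit ‖ !Unit  match
  ?Str ‖ !Str  match
    μZ ‖ μZ  match (μ self-dual)
      !Int ‖ ?Int  match
        &{ack,err,retry} ‖ ⊕{ack,err,retry}  match same labels
          case ack:
            !Unit ‖ ?Unit  match
              &{err,ack,more} ‖ ⊕{err,ack,more}  match same labels
                case err:
                  Z ‖ Z  match
                case ack:
                  Z ‖ Z  match
                case more:
                  end ‖ end  match
          case err:
            ⊕{stop,err,more} ‖ &{stop,err,more}  match same labels
              case stop:
                !Unit ‖ ?Unit  match
                  end ‖ end  match
              case err:
                ?Str ‖ !Str  match
                  end ‖ end  match
              case more:
                !Unit ‖ ?Unit  match
                  Z ‖ Z  match
          case retry:
            !Int ‖ ?Int  match
              &{err,data,more} ‖ ⊕{err,data,more}  match same labels
                case err:
                  Z ‖ Z  match
                case data:
                  end ‖ end  match
                case more:
                  end ‖ end  match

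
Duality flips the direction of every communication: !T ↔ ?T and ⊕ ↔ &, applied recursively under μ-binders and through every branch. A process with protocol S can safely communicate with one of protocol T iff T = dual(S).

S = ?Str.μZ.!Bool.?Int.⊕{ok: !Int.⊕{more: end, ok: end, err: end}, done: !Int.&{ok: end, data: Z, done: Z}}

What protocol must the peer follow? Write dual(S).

?Str → !Str
  μZ → μZ  (rec unchanged)
    !Bool → ?Bool
      ?Int → !Int
        ⊕{ok,done} → &{ok,done}  (⊕→&)
          • ok:
            !Int → ?Int
              ⊕{more,ok,err} → &{more,ok,err}  (⊕→&)
                • more:
                  end ↦ end
                • ok:
                  end ↦ end
                • err:
                  end ↦ end
          • done:
            !Int → ?Int
              &{ok,data,done} → ⊕{ok,data,done}  (external→internal)
                • ok:
                  end ↦ end
                • data:
                  Z ↦ Z
                • done:
                  Z ↦ Z

!Str.μZ.?Bool.!Int.&{ok: ?Int.&{more: end, ok: end, err: end}, done: ?Int.⊕{ok: end, data: Z, done: Z}}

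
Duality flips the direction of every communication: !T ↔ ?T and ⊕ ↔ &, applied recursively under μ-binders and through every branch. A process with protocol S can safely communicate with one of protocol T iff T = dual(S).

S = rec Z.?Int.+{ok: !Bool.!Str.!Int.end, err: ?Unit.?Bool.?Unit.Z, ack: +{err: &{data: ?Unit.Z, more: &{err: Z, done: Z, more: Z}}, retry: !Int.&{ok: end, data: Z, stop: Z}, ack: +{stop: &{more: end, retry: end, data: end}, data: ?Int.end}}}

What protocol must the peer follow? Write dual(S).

rec Z → rec Z  (μ self-dual)
  ?Int → !Int
    +{ok,err,ack} → &{ok,err,ack}  (⊕→&)
      case ok:
        !Bool → ?Bool
          !Str → ?Str
            !Int → ?Int
              end self-dual
      case err:
        ?Unit → !Unit
          ?Bool → !Bool
            ?Unit → !Unit
              Z self-dual
      case ack:
        +{err,retry,ack} → &{err,retry,ack}  (⊕→&)
          case err:
            &{data,more} → +{data,more}  (&→⊕)
              case data:
                ?Unit → !Unit
                  Z self-dual
              case more:
                &{err,done,more} → +{err,done,more}  (&→⊕)
                  case err:
                    Z self-dual
                  case done:
                    Z self-dual
                  case more:
                    Z self-dual
          case retry:
            !Int → ?Int
              &{ok,data,stop} → +{ok,data,stop}  (&→⊕)
                case ok:
                  end self-dual
                case data:
                  Z self-dual
                case stop:
                  Z self-dual
          case ack:
            +{stop,data} → &{stop,data}  (⊕→&)
              case stop:
                &{more,retry,data} → +{more,retry,data}  (&→⊕)
                  case more:
                    end self-dual
                  case retry:
                    end self-dual
                  case data:
                    end self-dual
              case data:
                ?Int → !Int
                  end self-dual

rec Z.!Int.&{ok: ?Bool.?Str.?Int.end, err: !Unit.!Bool.!Unit.Z, ack: &{err: +{data: !Unit.Z, more: +{err: Z, done: Z, more: Z}}, retry: ?Int.+{ok: end, data: Z, stop: Z}, ack: &{stop: +{more: end, retry: end, data: end}, data: !Int.end}}}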